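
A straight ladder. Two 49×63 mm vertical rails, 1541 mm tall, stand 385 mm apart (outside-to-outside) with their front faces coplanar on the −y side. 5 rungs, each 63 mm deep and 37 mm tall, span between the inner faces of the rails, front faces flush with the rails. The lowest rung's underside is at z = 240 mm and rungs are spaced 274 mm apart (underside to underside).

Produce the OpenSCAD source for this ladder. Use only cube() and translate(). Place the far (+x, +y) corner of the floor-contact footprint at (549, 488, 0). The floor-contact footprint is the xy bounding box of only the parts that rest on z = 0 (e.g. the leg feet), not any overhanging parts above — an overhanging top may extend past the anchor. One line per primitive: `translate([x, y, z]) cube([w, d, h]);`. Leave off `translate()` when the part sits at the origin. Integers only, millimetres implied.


translate([164, 425, 0]) cube([49, 63, 1541]);
translate([500, 425, 0]) cube([49, 63, 1541]);
translate([213, 425, 240]) cube([287, 63, 37]);
translate([213, 425, 514]) cube([287, 63, 37]);
translate([213, 425, 788]) cube([287, 63, 37]);
translate([213, 425, 1062]) cube([287, 63, 37]);
translate([213, 425, 1336]) cube([287, 63, 37]);


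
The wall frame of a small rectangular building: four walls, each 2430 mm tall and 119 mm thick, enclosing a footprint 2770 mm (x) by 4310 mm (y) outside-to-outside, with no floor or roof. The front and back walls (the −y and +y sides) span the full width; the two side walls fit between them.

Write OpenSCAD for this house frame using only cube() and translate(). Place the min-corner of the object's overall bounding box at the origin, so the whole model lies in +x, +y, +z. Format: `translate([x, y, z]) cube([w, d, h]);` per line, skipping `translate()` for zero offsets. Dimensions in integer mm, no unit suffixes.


cube([2770, 119, 2430]);
translate([0, 4191, 0]) cube([2770, 119, 2430]);
translate([0, 119, 0]) cube([119, 4072, 2430]);
translate([2651, 119, 0]) cube([119, 4072, 2430]);


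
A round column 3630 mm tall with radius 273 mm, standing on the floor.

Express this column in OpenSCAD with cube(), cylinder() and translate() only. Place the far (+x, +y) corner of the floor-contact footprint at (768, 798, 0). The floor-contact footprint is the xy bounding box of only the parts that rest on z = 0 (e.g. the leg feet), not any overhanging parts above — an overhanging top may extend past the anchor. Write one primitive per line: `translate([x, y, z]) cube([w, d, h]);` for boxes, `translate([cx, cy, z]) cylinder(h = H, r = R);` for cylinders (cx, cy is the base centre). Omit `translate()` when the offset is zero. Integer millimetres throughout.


translate([495, 525, 0]) cylinder(h = 3630, r = 273);


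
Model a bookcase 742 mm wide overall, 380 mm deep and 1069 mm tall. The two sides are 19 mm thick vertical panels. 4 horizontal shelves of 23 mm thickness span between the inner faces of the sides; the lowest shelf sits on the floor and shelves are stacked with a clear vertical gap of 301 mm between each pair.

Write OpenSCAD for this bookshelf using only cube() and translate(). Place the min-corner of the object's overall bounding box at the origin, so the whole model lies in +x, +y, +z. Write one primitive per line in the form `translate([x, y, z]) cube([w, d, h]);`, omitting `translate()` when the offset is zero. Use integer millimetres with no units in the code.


cube([19, 380, 1069]);
translate([723, 0, 0]) cube([19, 380, 1069]);
translate([19, 0, 0]) cube([704, 380, 23]);
translate([19, 0, 324]) cube([704, 380, 23]);
translate([19, 0, 648]) cube([704, 380, 23]);
translate([19, 0, 972]) cube([704, 380, 23]);


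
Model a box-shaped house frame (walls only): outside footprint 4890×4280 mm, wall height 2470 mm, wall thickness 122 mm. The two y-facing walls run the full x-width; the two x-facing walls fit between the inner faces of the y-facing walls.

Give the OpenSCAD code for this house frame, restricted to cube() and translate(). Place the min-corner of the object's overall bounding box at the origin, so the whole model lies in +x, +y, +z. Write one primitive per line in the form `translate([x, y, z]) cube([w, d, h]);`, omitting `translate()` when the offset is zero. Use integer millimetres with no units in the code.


cube([4890, 122, 2470]);
translate([0, 4158, 0]) cube([4890, 122, 2470]);
translate([0, 122, 0]) cube([122, 4036, 2470]);
translate([4768, 122, 0]) cube([122, 4036, 2470]);


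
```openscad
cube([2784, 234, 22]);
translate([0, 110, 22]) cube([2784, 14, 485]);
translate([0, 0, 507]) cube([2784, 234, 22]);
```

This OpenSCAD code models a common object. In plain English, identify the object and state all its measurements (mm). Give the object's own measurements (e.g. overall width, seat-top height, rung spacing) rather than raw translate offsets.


An I-beam lying along x, 2784 mm long. Overall section height 529 mm. Two flanges 234 mm wide (y) and 22 mm thick, one on the floor and one at the top; a web 14 mm thick runs between them, centred on the flange width.


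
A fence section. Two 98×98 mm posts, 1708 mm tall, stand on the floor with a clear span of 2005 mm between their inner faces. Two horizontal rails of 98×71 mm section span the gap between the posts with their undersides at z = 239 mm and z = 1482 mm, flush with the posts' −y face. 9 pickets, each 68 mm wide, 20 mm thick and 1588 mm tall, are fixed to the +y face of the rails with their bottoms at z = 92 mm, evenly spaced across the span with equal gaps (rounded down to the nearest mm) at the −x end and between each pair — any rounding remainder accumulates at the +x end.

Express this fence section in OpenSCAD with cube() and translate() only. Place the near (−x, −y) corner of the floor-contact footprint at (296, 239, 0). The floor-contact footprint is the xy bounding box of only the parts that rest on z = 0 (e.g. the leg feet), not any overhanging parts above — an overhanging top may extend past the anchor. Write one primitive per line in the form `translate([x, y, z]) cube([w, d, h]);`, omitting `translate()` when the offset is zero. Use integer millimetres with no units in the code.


translate([296, 239, 0]) cube([98, 98, 1708]);
translate([2399, 239, 0]) cube([98, 98, 1708]);
translate([394, 239, 239]) cube([2005, 98, 71]);
translate([394, 239, 1482]) cube([2005, 98, 71]);
translate([533, 337, 92]) cube([68, 20, 1588]);
translate([740, 337, 92]) cube([68, 20, 1588]);
translate([947, 337, 92]) cube([68, 20, 1588]);
translate([1154, 337, 92]) cube([68, 20, 1588]);
translate([1361, 337, 92]) cube([68, 20, 1588]);
translate([1568, 337, 92]) cube([68, 20, 1588]);
translate([1775, 337, 92]) cube([68, 20, 1588]);
translate([1982, 337, 92]) cube([68, 20, 1588]);
translate([2189, 337, 92]) cube([68, 20, 1588]);


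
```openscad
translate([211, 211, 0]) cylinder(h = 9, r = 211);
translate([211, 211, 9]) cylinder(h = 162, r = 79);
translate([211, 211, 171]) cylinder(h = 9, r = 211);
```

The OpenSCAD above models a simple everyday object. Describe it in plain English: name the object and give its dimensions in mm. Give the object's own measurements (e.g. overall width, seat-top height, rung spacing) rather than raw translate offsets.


A spool: two coaxial disc flanges of radius 211 mm and thickness 9 mm, joined by a core cylinder of radius 79 mm and height 162 mm. The lower flange rests on z = 0 and the three cylinders share a vertical axis.


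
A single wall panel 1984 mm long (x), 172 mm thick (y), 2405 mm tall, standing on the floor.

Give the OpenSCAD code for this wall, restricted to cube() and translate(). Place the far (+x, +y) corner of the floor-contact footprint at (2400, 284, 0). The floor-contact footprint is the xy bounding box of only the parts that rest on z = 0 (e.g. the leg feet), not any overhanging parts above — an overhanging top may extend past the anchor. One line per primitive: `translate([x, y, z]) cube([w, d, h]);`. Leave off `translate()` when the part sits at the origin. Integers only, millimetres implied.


translate([416, 112, 0]) cube([1984, 172, 2405]);


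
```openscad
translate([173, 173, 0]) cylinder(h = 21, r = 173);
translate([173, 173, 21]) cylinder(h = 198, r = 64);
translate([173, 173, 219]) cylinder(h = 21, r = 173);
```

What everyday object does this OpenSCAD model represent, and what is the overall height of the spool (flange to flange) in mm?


A spool. The overall height is 240 mm.

Three coaxial cylinders, large–small–large — a spool. Two 21 mm flanges and a 198 mm core give 21 + 198 + 21 = 240 mm.


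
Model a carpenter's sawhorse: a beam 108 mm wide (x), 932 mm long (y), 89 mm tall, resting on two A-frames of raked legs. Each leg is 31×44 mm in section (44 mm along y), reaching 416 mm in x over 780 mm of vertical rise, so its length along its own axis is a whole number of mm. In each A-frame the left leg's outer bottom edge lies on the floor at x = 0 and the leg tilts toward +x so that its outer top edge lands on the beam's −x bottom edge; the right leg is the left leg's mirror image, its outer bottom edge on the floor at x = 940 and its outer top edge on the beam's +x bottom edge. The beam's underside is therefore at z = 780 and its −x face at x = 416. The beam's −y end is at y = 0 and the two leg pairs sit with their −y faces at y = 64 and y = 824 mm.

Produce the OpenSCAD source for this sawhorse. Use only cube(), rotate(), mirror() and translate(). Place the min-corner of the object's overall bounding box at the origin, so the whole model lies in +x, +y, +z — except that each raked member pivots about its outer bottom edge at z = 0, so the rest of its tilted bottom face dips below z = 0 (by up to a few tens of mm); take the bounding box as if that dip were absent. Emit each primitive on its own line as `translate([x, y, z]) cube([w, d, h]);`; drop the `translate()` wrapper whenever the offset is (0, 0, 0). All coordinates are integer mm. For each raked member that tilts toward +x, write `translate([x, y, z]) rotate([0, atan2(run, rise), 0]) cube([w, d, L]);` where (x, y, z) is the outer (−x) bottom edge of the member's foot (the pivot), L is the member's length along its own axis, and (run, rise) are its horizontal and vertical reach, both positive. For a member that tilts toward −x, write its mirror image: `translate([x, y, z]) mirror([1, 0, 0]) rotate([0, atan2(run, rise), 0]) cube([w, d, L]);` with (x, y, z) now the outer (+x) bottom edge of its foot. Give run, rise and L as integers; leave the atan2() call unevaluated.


translate([416, 0, 780]) cube([108, 932, 89]);
translate([0, 64, 0]) rotate([0, atan2(416, 780), 0]) cube([31, 44, 884]);
translate([940, 64, 0]) mirror([1, 0, 0]) rotate([0, atan2(416, 780), 0]) cube([31, 44, 884]);
translate([0, 824, 0]) rotate([0, atan2(416, 780), 0]) cube([31, 44, 884]);
translate([940, 824, 0]) mirror([1, 0, 0]) rotate([0, atan2(416, 780), 0]) cube([31, 44, 884]);


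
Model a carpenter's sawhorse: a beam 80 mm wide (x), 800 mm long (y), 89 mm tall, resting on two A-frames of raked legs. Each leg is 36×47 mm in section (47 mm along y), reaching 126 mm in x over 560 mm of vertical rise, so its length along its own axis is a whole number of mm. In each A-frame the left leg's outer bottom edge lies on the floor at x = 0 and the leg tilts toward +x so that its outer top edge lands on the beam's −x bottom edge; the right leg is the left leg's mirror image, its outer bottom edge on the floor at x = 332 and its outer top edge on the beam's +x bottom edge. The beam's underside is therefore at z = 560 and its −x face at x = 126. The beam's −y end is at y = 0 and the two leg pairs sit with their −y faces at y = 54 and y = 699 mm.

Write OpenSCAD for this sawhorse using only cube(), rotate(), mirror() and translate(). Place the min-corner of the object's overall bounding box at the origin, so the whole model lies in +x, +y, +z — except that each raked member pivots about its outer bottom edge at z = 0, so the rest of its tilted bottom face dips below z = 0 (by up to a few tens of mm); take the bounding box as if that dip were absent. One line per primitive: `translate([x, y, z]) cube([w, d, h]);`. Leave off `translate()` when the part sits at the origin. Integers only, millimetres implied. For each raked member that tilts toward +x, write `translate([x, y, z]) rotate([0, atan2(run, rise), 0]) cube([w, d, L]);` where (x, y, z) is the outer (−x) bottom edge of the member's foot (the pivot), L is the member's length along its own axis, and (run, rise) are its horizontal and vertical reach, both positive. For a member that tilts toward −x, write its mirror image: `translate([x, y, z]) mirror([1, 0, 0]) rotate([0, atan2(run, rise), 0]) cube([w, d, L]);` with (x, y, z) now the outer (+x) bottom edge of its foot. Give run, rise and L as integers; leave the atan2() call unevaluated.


translate([126, 0, 560]) cube([80, 800, 89]);
translate([0, 54, 0]) rotate([0, atan2(126, 560), 0]) cube([36, 47, 574]);
translate([332, 54, 0]) mirror([1, 0, 0]) rotate([0, atan2(126, 560), 0]) cube([36, 47, 574]);
translate([0, 699, 0]) rotate([0, atan2(126, 560), 0]) cube([36, 47, 574]);
translate([332, 699, 0]) mirror([1, 0, 0]) rotate([0, atan2(126, 560), 0]) cube([36, 47, 574]);


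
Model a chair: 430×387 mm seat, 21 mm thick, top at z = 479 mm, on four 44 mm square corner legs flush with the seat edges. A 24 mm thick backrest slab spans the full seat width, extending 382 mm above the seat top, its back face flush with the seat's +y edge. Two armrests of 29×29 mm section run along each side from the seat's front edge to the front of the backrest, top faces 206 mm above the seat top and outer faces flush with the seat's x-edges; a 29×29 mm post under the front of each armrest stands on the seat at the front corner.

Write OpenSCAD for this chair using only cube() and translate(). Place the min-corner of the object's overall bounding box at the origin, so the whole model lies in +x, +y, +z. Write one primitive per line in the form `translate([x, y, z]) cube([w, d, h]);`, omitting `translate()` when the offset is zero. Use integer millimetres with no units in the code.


translate([0, 0, 458]) cube([430, 387, 21]);
cube([44, 44, 458]);
translate([386, 0, 0]) cube([44, 44, 458]);
translate([0, 343, 0]) cube([44, 44, 458]);
translate([386, 343, 0]) cube([44, 44, 458]);
translate([0, 363, 479]) cube([430, 24, 382]);
translate([0, 0, 656]) cube([29, 363, 29]);
translate([401, 0, 656]) cube([29, 363, 29]);
translate([0, 0, 479]) cube([29, 29, 177]);
translate([401, 0, 479]) cube([29, 29, 177]);


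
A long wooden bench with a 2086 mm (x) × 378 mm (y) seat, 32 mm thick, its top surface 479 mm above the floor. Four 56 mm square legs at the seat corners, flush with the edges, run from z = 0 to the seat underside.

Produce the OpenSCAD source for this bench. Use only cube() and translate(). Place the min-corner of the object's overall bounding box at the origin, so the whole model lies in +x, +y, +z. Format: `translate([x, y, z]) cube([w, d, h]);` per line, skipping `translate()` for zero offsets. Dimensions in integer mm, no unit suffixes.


translate([0, 0, 447]) cube([2086, 378, 32]);
cube([56, 56, 447]);
translate([0, 322, 0]) cube([56, 56, 447]);
translate([2030, 0, 0]) cube([56, 56, 447]);
translate([2030, 322, 0]) cube([56, 56, 447]);


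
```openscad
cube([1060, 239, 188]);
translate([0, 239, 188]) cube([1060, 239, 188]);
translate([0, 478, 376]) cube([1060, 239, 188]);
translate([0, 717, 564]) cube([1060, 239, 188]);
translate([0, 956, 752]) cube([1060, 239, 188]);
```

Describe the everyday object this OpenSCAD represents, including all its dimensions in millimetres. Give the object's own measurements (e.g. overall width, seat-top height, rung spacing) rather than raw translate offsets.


A straight staircase of 5 solid steps. Each step is 1060 mm wide (x), 239 mm deep (y, the going) and 188 mm tall (the rise). The first step rests on the floor; each subsequent step sits one going further in +y and one rise higher in +z, directly behind and above the previous step with no overlap.


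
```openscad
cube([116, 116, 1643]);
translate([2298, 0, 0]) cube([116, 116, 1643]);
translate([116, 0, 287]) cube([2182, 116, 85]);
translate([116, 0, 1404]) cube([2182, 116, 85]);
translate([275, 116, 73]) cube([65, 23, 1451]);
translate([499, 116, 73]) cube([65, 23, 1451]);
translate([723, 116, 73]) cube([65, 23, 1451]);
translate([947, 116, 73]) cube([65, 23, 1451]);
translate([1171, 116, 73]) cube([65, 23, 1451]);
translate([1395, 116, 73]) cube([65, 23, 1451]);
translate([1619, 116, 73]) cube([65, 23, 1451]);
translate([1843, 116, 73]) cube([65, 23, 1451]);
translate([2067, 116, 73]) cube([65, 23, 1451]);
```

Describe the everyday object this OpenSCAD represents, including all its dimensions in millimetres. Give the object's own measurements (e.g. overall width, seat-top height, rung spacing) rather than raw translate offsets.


A fence section. Two 116×116 mm posts, 1643 mm tall, stand on the floor with a clear span of 2182 mm between their inner faces. Two horizontal rails of 116×85 mm section span the gap between the posts with their undersides at z = 287 mm and z = 1404 mm, flush with the posts' −y face. 9 pickets, each 65 mm wide, 23 mm thick and 1451 mm tall, are fixed to the +y face of the rails with their bottoms at z = 73 mm, spaced across the span with a 159 mm gap after the −x post and between neighbouring pickets, with 166 mm left before the +x post.


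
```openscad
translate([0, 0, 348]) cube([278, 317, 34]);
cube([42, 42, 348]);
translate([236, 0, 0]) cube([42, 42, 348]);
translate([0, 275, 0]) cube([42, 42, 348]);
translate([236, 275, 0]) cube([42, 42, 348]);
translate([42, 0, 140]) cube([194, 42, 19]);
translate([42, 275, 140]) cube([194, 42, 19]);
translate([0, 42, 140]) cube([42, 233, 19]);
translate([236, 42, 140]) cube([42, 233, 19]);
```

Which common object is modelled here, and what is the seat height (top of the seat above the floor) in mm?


A stool. The seat height is 382 mm.

A 278×317×34 slab at z = 348 on four corner posts — a stool. The seat top is 348 + 34 = 382 mm.


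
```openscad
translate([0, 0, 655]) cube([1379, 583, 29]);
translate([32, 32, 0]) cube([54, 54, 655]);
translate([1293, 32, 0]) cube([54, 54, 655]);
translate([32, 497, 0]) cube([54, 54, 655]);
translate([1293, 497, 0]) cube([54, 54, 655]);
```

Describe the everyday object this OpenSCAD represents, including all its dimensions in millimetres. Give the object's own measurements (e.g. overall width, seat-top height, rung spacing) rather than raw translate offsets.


A table: top 1379 mm (x) × 583 mm (y), 29 mm thick, upper face at z = 684 mm, on four 54×54 mm square legs, each inset 32 mm from the nearest pair of top edges from z = 0 to the bottom of the top.


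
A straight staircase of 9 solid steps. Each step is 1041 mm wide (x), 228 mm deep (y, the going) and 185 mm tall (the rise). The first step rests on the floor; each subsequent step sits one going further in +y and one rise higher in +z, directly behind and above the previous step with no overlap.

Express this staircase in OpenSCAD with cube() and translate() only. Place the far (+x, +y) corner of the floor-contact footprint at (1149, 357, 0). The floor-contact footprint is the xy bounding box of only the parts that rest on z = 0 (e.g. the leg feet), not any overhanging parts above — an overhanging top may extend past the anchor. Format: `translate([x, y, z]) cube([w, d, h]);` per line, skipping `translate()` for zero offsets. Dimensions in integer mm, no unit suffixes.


translate([108, 129, 0]) cube([1041, 228, 185]);
translate([108, 357, 185]) cube([1041, 228, 185]);
translate([108, 585, 370]) cube([1041, 228, 185]);
translate([108, 813, 555]) cube([1041, 228, 185]);
translate([108, 1041, 740]) cube([1041, 228, 185]);
translate([108, 1269, 925]) cube([1041, 228, 185]);
translate([108, 1497, 1110]) cube([1041, 228, 185]);
translate([108, 1725, 1295]) cube([1041, 228, 185]);
translate([108, 1953, 1480]) cube([1041, 228, 185]);


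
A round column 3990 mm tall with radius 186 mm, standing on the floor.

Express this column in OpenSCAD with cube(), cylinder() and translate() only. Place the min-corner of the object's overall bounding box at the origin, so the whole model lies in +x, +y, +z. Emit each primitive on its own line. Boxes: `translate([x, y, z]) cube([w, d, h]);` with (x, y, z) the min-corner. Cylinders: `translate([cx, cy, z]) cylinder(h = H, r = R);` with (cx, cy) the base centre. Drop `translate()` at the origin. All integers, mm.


translate([186, 186, 0]) cylinder(h = 3990, r = 186);


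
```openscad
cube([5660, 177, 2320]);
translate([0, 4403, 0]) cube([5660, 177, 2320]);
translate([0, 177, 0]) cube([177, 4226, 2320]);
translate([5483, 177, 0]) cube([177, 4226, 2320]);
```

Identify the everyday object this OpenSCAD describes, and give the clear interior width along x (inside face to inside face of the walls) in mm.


A house (or room) frame. The interior width is 5306 mm.

Four 2320 mm walls enclosing a rectangle with no floor or roof — a room or house frame. Outside width is 5660 mm and wall thickness is 177 mm, so the interior width is 5660 − 2 × 177 = 5306 mm.


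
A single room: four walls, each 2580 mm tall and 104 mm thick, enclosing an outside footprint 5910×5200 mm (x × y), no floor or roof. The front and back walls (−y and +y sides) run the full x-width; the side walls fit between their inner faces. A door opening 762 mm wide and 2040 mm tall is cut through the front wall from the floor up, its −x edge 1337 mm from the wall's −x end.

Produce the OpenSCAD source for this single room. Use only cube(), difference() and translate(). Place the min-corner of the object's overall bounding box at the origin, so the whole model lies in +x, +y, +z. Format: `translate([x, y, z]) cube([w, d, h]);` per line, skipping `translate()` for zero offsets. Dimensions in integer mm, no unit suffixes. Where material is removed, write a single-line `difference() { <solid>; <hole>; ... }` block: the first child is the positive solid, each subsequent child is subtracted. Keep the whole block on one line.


difference() { cube([5910, 104, 2580]); translate([1337, 0, 0]) cube([762, 104, 2040]); }
translate([0, 5096, 0]) cube([5910, 104, 2580]);
translate([0, 104, 0]) cube([104, 4992, 2580]);
translate([5806, 104, 0]) cube([104, 4992, 2580]);


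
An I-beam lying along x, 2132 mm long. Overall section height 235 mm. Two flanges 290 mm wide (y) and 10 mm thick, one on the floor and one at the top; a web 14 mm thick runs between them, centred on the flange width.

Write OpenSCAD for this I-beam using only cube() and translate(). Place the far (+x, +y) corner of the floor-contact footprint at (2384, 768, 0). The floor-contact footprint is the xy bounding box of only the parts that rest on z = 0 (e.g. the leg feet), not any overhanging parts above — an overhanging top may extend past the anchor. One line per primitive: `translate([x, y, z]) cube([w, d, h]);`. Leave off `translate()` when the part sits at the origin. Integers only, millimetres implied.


translate([252, 478, 0]) cube([2132, 290, 10]);
translate([252, 616, 10]) cube([2132, 14, 215]);
translate([252, 478, 225]) cube([2132, 290, 10]);


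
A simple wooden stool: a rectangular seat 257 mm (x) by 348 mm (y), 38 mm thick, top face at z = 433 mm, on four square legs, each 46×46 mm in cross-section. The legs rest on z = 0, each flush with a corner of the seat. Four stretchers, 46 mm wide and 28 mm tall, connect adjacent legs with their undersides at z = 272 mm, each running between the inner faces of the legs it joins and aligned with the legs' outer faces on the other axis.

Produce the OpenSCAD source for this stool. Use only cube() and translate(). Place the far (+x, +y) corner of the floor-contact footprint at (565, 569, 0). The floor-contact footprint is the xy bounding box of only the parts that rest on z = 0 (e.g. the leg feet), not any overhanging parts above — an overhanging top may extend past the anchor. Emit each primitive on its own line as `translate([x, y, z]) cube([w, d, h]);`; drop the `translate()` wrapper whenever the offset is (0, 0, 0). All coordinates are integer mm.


translate([308, 221, 395]) cube([257, 348, 38]);
translate([308, 221, 0]) cube([46, 46, 395]);
translate([519, 221, 0]) cube([46, 46, 395]);
translate([308, 523, 0]) cube([46, 46, 395]);
translate([519, 523, 0]) cube([46, 46, 395]);
translate([354, 221, 272]) cube([165, 46, 28]);
translate([354, 523, 272]) cube([165, 46, 28]);
translate([308, 267, 272]) cube([46, 256, 28]);
translate([519, 267, 272]) cube([46, 256, 28]);


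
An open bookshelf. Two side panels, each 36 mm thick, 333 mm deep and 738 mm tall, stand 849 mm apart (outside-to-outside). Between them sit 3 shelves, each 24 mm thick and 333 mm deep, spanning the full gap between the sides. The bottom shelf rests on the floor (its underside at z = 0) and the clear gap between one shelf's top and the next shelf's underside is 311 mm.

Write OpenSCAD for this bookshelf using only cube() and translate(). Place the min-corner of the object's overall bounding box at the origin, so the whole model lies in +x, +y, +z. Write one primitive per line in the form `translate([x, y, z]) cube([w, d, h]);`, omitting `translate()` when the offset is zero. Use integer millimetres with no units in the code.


cube([36, 333, 738]);
translate([813, 0, 0]) cube([36, 333, 738]);
translate([36, 0, 0]) cube([777, 333, 24]);
translate([36, 0, 335]) cube([777, 333, 24]);
translate([36, 0, 670]) cube([777, 333, 24]);


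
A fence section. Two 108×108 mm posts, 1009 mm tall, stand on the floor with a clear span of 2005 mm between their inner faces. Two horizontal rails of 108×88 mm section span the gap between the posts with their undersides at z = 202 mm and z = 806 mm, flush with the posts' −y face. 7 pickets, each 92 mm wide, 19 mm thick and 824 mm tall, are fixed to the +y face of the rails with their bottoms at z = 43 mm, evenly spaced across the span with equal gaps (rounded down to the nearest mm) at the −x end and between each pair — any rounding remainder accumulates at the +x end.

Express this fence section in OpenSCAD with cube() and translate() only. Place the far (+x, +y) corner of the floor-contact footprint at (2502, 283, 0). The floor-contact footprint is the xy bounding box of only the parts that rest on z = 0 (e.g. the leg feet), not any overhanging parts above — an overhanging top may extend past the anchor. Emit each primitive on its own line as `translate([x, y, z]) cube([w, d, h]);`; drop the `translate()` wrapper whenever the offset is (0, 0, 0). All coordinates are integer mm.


translate([281, 175, 0]) cube([108, 108, 1009]);
translate([2394, 175, 0]) cube([108, 108, 1009]);
translate([389, 175, 202]) cube([2005, 108, 88]);
translate([389, 175, 806]) cube([2005, 108, 88]);
translate([559, 283, 43]) cube([92, 19, 824]);
translate([821, 283, 43]) cube([92, 19, 824]);
translate([1083, 283, 43]) cube([92, 19, 824]);
translate([1345, 283, 43]) cube([92, 19, 824]);
translate([1607, 283, 43]) cube([92, 19, 824]);
translate([1869, 283, 43]) cube([92, 19, 824]);
translate([2131, 283, 43]) cube([92, 19, 824]);


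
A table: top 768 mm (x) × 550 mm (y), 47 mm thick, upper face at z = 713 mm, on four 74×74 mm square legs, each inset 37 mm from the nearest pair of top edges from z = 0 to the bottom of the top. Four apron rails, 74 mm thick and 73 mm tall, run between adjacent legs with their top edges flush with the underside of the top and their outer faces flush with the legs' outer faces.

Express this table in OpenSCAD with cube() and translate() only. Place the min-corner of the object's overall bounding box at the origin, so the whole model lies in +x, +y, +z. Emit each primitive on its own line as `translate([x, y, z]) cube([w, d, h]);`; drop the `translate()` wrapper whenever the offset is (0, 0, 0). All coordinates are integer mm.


translate([0, 0, 666]) cube([768, 550, 47]);
translate([37, 37, 0]) cube([74, 74, 666]);
translate([657, 37, 0]) cube([74, 74, 666]);
translate([37, 439, 0]) cube([74, 74, 666]);
translate([657, 439, 0]) cube([74, 74, 666]);
translate([111, 37, 593]) cube([546, 74, 73]);
translate([111, 439, 593]) cube([546, 74, 73]);
translate([37, 111, 593]) cube([74, 328, 73]);
translate([657, 111, 593]) cube([74, 328, 73]);


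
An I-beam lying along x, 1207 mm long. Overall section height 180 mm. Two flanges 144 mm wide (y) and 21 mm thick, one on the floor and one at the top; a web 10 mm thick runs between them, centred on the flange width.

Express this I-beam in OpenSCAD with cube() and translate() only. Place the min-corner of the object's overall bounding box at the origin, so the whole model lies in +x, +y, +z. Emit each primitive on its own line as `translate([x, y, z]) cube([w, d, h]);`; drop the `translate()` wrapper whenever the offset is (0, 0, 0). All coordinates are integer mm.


cube([1207, 144, 21]);
translate([0, 67, 21]) cube([1207, 10, 138]);
translate([0, 0, 159]) cube([1207, 144, 21]);


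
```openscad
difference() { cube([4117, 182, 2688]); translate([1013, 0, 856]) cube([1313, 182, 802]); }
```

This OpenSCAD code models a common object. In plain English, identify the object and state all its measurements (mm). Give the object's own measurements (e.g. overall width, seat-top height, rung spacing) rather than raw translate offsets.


A wall 4117 mm long (x), 182 mm thick (y), 2688 mm tall, with a rectangular window opening cut through it. The opening is 1313 mm wide and 802 mm tall; its sill is at z = 856 mm and its near (−x) edge is 1013 mm from the wall's −x end. The opening passes through the full wall thickness.


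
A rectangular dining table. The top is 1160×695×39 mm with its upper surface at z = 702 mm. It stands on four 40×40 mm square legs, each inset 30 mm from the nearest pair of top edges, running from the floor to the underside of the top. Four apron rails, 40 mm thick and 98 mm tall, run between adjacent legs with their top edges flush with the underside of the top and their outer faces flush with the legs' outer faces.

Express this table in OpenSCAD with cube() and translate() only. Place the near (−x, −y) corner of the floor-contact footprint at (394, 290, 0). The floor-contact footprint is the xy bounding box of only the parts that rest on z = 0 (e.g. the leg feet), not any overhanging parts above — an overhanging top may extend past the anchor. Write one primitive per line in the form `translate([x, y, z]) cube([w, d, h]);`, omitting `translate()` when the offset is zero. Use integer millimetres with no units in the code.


// leg_h = 702 - 39 = 663
// apron z = 663 - 98 = 565
translate([364, 260, 663]) cube([1160, 695, 39]);
translate([394, 290, 0]) cube([40, 40, 663]);
translate([1454, 290, 0]) cube([40, 40, 663]);
translate([394, 885, 0]) cube([40, 40, 663]);
translate([1454, 885, 0]) cube([40, 40, 663]);
translate([434, 290, 565]) cube([1020, 40, 98]);
translate([434, 885, 565]) cube([1020, 40, 98]);
translate([394, 330, 565]) cube([40, 555, 98]);
translate([1454, 330, 565]) cube([40, 555, 98]);


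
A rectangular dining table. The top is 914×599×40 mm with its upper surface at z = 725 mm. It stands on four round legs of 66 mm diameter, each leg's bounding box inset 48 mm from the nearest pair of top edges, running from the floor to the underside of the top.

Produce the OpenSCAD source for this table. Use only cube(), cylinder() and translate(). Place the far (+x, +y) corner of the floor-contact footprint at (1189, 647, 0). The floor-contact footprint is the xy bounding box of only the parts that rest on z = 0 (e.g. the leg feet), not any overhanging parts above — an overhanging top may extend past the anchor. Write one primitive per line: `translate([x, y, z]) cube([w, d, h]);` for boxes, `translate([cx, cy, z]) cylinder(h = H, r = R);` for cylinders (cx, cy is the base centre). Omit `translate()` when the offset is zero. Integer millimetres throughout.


// leg_h = 725 - 40 = 685
translate([323, 96, 685]) cube([914, 599, 40]);
translate([404, 177, 0]) cylinder(h = 685, r = 33);
translate([1156, 177, 0]) cylinder(h = 685, r = 33);
translate([404, 614, 0]) cylinder(h = 685, r = 33);
translate([1156, 614, 0]) cylinder(h = 685, r = 33);


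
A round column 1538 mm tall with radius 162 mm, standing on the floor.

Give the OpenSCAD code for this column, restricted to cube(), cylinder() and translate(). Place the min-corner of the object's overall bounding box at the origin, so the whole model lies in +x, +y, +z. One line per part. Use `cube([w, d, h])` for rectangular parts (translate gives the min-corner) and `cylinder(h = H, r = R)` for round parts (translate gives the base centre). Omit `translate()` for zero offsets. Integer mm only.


translate([162, 162, 0]) cylinder(h = 1538, r = 162);


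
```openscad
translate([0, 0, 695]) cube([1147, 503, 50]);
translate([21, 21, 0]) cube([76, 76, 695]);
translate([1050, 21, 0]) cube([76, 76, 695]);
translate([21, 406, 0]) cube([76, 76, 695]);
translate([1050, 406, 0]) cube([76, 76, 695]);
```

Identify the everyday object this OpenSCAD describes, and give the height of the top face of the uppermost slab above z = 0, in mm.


A table. The table height is 745 mm.

A 1147×503×50 slab sits at z = 695 on four 76 mm square posts — a table. The top surface is at 695 + 50 = 745 mm.


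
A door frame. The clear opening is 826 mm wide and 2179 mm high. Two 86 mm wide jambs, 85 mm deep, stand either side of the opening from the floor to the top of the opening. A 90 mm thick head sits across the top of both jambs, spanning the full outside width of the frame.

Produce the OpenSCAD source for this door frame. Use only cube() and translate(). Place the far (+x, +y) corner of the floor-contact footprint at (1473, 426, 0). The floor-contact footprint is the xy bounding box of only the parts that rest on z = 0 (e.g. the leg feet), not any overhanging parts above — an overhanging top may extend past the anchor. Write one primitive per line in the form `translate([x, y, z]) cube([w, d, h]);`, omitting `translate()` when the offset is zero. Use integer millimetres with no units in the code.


translate([475, 341, 0]) cube([86, 85, 2179]);
translate([1387, 341, 0]) cube([86, 85, 2179]);
translate([475, 341, 2179]) cube([998, 85, 90]);


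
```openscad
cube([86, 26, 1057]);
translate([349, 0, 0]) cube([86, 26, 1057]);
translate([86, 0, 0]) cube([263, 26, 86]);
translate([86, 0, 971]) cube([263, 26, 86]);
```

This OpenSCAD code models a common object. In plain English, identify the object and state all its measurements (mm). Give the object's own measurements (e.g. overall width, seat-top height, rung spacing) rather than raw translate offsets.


A rectangular picture frame lying in the x–z plane (depth along y). The opening is 263 mm wide (x) by 885 mm tall (z), surrounded by a border 86 mm wide on all four sides. The frame is 26 mm deep and is made of two full-height vertical stiles with two horizontal rails fitted between them.


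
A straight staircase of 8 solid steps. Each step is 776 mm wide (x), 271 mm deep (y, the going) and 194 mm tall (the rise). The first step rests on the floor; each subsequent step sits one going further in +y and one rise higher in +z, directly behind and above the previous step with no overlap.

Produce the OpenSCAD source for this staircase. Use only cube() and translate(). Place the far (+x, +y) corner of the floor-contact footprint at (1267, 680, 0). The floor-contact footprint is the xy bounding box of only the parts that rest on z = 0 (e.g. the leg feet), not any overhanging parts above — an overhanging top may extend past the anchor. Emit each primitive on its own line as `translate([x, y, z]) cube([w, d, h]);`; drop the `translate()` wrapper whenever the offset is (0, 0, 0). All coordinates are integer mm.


translate([491, 409, 0]) cube([776, 271, 194]);
translate([491, 680, 194]) cube([776, 271, 194]);
translate([491, 951, 388]) cube([776, 271, 194]);
translate([491, 1222, 582]) cube([776, 271, 194]);
translate([491, 1493, 776]) cube([776, 271, 194]);
translate([491, 1764, 970]) cube([776, 271, 194]);
translate([491, 2035, 1164]) cube([776, 271, 194]);
translate([491, 2306, 1358]) cube([776, 271, 194]);


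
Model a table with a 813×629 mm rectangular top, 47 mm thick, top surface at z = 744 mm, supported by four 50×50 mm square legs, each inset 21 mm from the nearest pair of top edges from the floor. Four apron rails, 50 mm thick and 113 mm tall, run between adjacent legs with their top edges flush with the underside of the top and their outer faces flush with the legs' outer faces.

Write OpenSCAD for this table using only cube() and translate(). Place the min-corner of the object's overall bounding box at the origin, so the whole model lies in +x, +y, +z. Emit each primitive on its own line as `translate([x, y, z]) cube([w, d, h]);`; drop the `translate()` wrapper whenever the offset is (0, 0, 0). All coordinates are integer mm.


translate([0, 0, 697]) cube([813, 629, 47]);
translate([21, 21, 0]) cube([50, 50, 697]);
translate([742, 21, 0]) cube([50, 50, 697]);
translate([21, 558, 0]) cube([50, 50, 697]);
translate([742, 558, 0]) cube([50, 50, 697]);
translate([71, 21, 584]) cube([671, 50, 113]);
translate([71, 558, 584]) cube([671, 50, 113]);
translate([21, 71, 584]) cube([50, 487, 113]);
translate([742, 71, 584]) cube([50, 487, 113]);


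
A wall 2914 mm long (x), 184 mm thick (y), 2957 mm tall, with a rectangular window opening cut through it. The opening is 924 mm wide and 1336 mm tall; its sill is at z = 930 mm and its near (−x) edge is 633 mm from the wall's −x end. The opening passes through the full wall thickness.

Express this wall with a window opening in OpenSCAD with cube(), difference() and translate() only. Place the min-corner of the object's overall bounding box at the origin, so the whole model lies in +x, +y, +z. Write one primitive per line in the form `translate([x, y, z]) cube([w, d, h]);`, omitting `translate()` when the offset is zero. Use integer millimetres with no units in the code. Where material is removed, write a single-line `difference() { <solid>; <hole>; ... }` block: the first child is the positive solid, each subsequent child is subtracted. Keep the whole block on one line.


difference() { cube([2914, 184, 2957]); translate([633, 0, 930]) cube([924, 184, 1336]); }


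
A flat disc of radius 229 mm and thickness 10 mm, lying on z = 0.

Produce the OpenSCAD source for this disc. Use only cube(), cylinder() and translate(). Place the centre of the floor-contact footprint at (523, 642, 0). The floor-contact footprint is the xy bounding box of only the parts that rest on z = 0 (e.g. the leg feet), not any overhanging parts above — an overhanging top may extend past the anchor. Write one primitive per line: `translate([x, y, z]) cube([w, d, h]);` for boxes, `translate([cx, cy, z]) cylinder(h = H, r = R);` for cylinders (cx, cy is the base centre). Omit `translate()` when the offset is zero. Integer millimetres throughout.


translate([523, 642, 0]) cylinder(h = 10, r = 229);


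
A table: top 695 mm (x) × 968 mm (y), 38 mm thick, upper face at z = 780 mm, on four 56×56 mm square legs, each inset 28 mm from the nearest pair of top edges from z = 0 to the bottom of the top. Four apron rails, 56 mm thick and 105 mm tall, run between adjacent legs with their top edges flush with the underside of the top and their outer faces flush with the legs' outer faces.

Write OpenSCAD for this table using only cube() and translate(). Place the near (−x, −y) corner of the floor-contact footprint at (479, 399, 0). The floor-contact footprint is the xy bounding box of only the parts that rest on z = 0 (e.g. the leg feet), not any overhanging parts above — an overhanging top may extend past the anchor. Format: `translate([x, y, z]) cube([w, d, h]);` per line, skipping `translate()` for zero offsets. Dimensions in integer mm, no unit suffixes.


translate([451, 371, 742]) cube([695, 968, 38]);
translate([479, 399, 0]) cube([56, 56, 742]);
translate([1062, 399, 0]) cube([56, 56, 742]);
translate([479, 1255, 0]) cube([56, 56, 742]);
translate([1062, 1255, 0]) cube([56, 56, 742]);
translate([535, 399, 637]) cube([527, 56, 105]);
translate([535, 1255, 637]) cube([527, 56, 105]);
translate([479, 455, 637]) cube([56, 800, 105]);
translate([1062, 455, 637]) cube([56, 800, 105]);
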